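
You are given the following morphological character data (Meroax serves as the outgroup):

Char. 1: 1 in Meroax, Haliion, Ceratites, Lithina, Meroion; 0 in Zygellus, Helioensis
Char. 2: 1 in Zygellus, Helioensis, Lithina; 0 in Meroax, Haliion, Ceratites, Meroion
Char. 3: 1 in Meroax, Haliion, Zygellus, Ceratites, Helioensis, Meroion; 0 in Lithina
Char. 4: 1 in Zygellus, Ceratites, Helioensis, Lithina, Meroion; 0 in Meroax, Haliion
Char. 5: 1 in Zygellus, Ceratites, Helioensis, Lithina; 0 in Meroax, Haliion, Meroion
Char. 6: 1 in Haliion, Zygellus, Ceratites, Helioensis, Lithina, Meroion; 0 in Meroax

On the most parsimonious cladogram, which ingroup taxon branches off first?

Character polarity is set by the outgroup: the derived state is whichever differs from the outgroup's state, so for Char. 1, Char. 3 the derived state is '0', and for the remaining characters it is '1'.
Char. 1 (derived state '0') is shared by Helioensis and Zygellus — a synapomorphy uniting that clade.
Char. 2 (derived state '1') is shared by Helioensis, Lithina, and Zygellus — a synapomorphy uniting that clade.
Char. 3: derived state '0' in Lithina only — an autapomorphy, so it tells us nothing about relationships among taxa.
Char. 4 (derived state '1') is shared by Ceratites, Helioensis, Lithina, Meroion, and Zygellus — a synapomorphy uniting that clade.
Char. 5 (derived state '1') is shared by Ceratites, Helioensis, Lithina, and Zygellus — a synapomorphy uniting that clade.
All ingroup taxa share the derived state '1' for Char. 6; it defines the ingroup but does not resolve relationships within it.
Most parsimonious ingroup topology: (Haliion,((((Zygellus,Helioensis),Lithina),Ceratites),Meroion)).
Haliion is sister to the clade containing all other ingroup taxa, so it is the earliest-diverging (most basal) ingroup lineage.

Haliion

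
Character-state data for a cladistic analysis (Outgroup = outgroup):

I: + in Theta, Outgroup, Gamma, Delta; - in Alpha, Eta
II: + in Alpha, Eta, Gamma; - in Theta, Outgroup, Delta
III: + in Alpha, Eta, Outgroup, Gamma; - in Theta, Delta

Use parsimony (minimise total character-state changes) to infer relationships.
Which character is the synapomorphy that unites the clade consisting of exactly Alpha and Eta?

I

Character polarity is set by the outgroup: the derived state is whichever differs from the outgroup's state, so for I, III the derived state is '-', and for the remaining characters it is '+'.
I (derived state '-') is shared by Alpha and Eta — a synapomorphy uniting that clade.
Only Alpha, Eta, and Gamma show the derived state '+' for II, supporting them as a clade.
Only Delta and Theta show the derived state '-' for III, supporting them as a clade.
Most parsimonious ingroup topology: ((Delta,Theta),((Eta,Alpha),Gamma)).
The clade {Alpha, Eta} is supported by I: its derived state '-' occurs in exactly those taxa and in no other taxon (including the outgroup).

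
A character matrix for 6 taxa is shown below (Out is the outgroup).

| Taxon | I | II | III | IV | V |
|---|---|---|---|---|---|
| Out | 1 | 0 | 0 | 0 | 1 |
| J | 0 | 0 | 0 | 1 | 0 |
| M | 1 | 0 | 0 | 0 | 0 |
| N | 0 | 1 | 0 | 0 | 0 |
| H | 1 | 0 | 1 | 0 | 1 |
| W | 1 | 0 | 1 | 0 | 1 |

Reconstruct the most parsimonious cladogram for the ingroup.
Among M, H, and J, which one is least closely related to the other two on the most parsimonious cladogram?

H

Character polarity is set by the outgroup: the derived state is whichever differs from the outgroup's state, so for I, V the derived state is '0', and for the remaining characters it is '1'.
I: derived state '0' in J and N only — synapomorphy for {J, N}.
II: derived state '1' in N only — an autapomorphy, so it tells us nothing about relationships among taxa.
III (derived state '1') is shared by H and W — a synapomorphy uniting that clade.
IV: derived state '1' in J only — an autapomorphy, so it tells us nothing about relationships among taxa.
Only J, M, and N show the derived state '0' for V, supporting them as a clade.
Most parsimonious ingroup topology: (((J,N),M),(H,W)).
M and J share a more recent common ancestor with each other than either does with H, so H is the least closely related of the three.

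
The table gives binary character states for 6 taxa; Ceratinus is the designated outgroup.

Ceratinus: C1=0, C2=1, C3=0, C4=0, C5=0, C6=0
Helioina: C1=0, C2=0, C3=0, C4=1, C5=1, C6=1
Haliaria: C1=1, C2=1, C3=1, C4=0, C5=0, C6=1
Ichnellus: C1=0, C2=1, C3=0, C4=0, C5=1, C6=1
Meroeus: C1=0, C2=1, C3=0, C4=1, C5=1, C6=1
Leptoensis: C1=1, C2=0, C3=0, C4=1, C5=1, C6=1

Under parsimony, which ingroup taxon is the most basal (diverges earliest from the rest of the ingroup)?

Character polarity is set by the outgroup: the derived state is whichever differs from the outgroup's state, so for C2 the derived state is '0', and for the remaining characters it is '1'.
C1 groups Haliaria and Leptoensis, which is incompatible with the clades supported by the remaining characters; treating it as convergent (homoplasy) costs fewer steps than any alternative tree.
Only Helioina and Leptoensis show the derived state '0' for C2, supporting them as a clade.
C3 (derived state '1') is unique to Haliaria (autapomorphy; uninformative for grouping).
Only Helioina, Leptoensis, and Meroeus show the derived state '1' for C4, supporting them as a clade.
C5 (derived state '1') is shared by Helioina, Ichnellus, Leptoensis, and Meroeus — a synapomorphy uniting that clade.
All ingroup taxa share the derived state '1' for C6; it defines the ingroup but does not resolve relationships within it.
Most parsimonious ingroup topology: ((((Helioina,Leptoensis),Meroeus),Ichnellus),Haliaria).
Haliaria is sister to the clade containing all other ingroup taxa, so it is the earliest-diverging (most basal) ingroup lineage.

Haliaria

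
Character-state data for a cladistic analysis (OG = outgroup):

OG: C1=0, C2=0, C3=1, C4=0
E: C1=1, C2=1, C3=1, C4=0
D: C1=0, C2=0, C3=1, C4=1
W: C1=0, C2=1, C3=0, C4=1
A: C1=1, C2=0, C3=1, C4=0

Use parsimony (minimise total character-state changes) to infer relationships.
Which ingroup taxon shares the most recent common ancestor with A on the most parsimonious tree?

Character polarity is set by the outgroup: the derived state is whichever differs from the outgroup's state, so for C3 the derived state is '0', and for the remaining characters it is '1'.
Only A and E show the derived state '1' for C1, supporting them as a clade.
C2 groups E and W, which is incompatible with the clades supported by the remaining characters; treating it as convergent (homoplasy) costs fewer steps than any alternative tree.
C3 (derived state '0') is unique to W (autapomorphy; uninformative for grouping).
Only D and W show the derived state '1' for C4, supporting them as a clade.
Most parsimonious ingroup topology: ((E,A),(D,W)).
A and E form a cherry on this tree, so they are sister taxa.

E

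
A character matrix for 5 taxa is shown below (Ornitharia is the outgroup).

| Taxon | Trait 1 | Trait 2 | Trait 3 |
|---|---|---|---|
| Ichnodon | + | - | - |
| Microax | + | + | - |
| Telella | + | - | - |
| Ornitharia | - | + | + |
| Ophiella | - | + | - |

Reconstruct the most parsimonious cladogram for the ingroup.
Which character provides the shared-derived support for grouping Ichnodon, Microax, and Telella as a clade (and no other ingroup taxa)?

Character polarity is set by the outgroup: the derived state is whichever differs from the outgroup's state, so for Trait 2, Trait 3 the derived state is '-', and for the remaining characters it is '+'.
Trait 1: derived state '+' in Ichnodon, Microax, and Telella only — synapomorphy for {Ichnodon, Microax, Telella}.
Trait 2: derived state '-' in Ichnodon and Telella only — synapomorphy for {Ichnodon, Telella}.
Trait 3 (derived state '-') is shared by all ingroup taxa — unites the whole ingroup.
Most parsimonious ingroup topology: (Ophiella,(Microax,(Ichnodon,Telella))).
The clade {Ichnodon, Microax, Telella} is supported by Trait 1: its derived state '+' occurs in exactly those taxa and in no other taxon (including the outgroup).

Trait 1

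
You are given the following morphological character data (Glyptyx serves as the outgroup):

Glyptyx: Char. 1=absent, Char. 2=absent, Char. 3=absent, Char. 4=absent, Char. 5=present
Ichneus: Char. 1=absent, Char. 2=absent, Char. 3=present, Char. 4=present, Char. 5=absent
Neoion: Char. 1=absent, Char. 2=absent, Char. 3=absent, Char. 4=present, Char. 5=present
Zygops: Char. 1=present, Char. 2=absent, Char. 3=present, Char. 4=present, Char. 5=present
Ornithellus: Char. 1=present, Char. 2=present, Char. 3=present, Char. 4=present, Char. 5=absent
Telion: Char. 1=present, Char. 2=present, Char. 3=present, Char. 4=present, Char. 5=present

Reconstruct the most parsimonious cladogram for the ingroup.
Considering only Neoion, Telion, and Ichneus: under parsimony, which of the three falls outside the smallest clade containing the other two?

Neoion

Character polarity is set by the outgroup: the derived state is whichever differs from the outgroup's state, so for Char. 5 the derived state is 'absent', and for the remaining characters it is 'present'.
Char. 1 (derived state 'present') is shared by Ornithellus, Telion, and Zygops — a synapomorphy uniting that clade.
Char. 2 (derived state 'present') is shared by Ornithellus and Telion — a synapomorphy uniting that clade.
Char. 3 (derived state 'present') is shared by Ichneus, Ornithellus, Telion, and Zygops — a synapomorphy uniting that clade.
All ingroup taxa share the derived state 'present' for Char. 4; it defines the ingroup but does not resolve relationships within it.
Char. 5 (state 'absent') occurs in Ichneus and Ornithellus but conflicts with the nesting implied by the other characters — most parsimoniously interpreted as homoplasy.
Most parsimonious ingroup topology: ((Ichneus,(Zygops,(Ornithellus,Telion))),Neoion).
Ichneus and Telion share a more recent common ancestor with each other than either does with Neoion, so Neoion is the least closely related of the three.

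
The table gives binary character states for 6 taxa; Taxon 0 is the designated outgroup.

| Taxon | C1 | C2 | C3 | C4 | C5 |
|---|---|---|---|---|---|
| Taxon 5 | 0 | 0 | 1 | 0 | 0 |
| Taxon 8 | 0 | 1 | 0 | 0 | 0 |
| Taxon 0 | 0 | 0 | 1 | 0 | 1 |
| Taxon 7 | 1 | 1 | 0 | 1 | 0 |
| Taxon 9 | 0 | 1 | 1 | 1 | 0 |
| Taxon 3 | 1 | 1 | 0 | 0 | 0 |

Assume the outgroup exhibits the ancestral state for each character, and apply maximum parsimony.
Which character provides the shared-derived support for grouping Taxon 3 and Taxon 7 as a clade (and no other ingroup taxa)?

Character polarity is set by the outgroup: the derived state is whichever differs from the outgroup's state, so for C3, C5 the derived state is '0', and for the remaining characters it is '1'.
C1: derived state '1' in Taxon 3 and Taxon 7 only — synapomorphy for {Taxon 3, Taxon 7}.
Only Taxon 3, Taxon 7, Taxon 8, and Taxon 9 show the derived state '1' for C2, supporting them as a clade.
C3 (derived state '0') is shared by Taxon 3, Taxon 7, and Taxon 8 — a synapomorphy uniting that clade.
C4 (state '1') occurs in Taxon 7 and Taxon 9 but conflicts with the nesting implied by the other characters — most parsimoniously interpreted as homoplasy.
C5 (derived state '0') is shared by all ingroup taxa — unites the whole ingroup.
Most parsimonious ingroup topology: (((Taxon 8,(Taxon 3,Taxon 7)),Taxon 9),Taxon 5).
The clade {Taxon 3, Taxon 7} is supported by C1: its derived state '1' occurs in exactly those taxa and in no other taxon (including the outgroup).

C1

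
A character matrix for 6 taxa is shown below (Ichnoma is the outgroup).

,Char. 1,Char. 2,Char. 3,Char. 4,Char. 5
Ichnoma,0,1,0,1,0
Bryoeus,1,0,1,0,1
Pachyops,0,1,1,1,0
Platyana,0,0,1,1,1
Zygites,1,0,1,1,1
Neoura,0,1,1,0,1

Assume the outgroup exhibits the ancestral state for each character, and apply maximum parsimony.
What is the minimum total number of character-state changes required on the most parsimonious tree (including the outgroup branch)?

Character polarity is set by the outgroup: the derived state is whichever differs from the outgroup's state, so for Char. 2, Char. 4 the derived state is '0', and for the remaining characters it is '1'.
Char. 1: derived state '1' in Bryoeus and Zygites only — synapomorphy for {Bryoeus, Zygites}.
Char. 2 (derived state '0') is shared by Bryoeus, Platyana, and Zygites — a synapomorphy uniting that clade.
Char. 3 (derived state '1') is shared by all ingroup taxa — unites the whole ingroup.
Char. 4 groups Bryoeus and Neoura, which is incompatible with the clades supported by the remaining characters; treating it as convergent (homoplasy) costs fewer steps than any alternative tree.
Char. 5 (derived state '1') is shared by Bryoeus, Neoura, Platyana, and Zygites — a synapomorphy uniting that clade.
Most parsimonious ingroup topology: ((((Bryoeus,Zygites),Platyana),Neoura),Pachyops).
Changes per character on this tree: Char. 1: 1; Char. 2: 1; Char. 3: 1; Char. 4: 2; Char. 5: 1.
Total = 6.

6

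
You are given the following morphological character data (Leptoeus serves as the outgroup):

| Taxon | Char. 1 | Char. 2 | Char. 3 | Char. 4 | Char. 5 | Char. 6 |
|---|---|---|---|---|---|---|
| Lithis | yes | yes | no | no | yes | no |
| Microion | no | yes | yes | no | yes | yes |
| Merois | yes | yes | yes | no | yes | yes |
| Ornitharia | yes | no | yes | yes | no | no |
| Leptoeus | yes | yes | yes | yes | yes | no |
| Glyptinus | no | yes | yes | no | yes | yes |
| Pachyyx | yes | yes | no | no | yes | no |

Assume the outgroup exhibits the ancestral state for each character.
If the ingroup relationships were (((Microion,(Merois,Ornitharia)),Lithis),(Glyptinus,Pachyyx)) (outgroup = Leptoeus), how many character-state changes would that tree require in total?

Map each character onto (((Microion,(Merois,Ornitharia)),Lithis),(Glyptinus,Pachyyx)) (rooted by Leptoeus) and count the minimum state changes it requires (Fitch parsimony):
Char. 1: 2; Char. 2: 1; Char. 3: 2; Char. 4: 2; Char. 5: 1; Char. 6: 3.
Total tree length = 11.

11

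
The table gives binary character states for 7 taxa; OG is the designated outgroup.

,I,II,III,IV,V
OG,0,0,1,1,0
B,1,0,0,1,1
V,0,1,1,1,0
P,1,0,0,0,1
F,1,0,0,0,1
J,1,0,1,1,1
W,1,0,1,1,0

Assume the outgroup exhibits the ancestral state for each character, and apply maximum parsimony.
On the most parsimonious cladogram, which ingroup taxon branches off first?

Character polarity is set by the outgroup: the derived state is whichever differs from the outgroup's state, so for III, IV the derived state is '0', and for the remaining characters it is '1'.
Only B, F, J, P, and W show the derived state '1' for I, supporting them as a clade.
II (derived state '1') is unique to V (autapomorphy; uninformative for grouping).
III: derived state '0' in B, F, and P only — synapomorphy for {B, F, P}.
IV (derived state '0') is shared by F and P — a synapomorphy uniting that clade.
Only B, F, J, and P show the derived state '1' for V, supporting them as a clade.
Most parsimonious ingroup topology: ((((B,(P,F)),J),W),V).
V is sister to the clade containing all other ingroup taxa, so it is the earliest-diverging (most basal) ingroup lineage.

V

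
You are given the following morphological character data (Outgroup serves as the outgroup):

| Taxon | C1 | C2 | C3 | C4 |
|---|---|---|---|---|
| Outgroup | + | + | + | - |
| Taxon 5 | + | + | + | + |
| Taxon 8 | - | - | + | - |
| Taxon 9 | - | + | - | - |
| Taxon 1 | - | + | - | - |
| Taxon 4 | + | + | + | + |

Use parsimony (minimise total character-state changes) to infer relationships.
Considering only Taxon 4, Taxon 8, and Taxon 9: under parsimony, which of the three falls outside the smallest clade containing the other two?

Taxon 4

Character polarity is set by the outgroup: the derived state is whichever differs from the outgroup's state, so for C1, C2, C3 the derived state is '-', and for the remaining characters it is '+'.
C1 (derived state '-') is shared by Taxon 1, Taxon 8, and Taxon 9 — a synapomorphy uniting that clade.
C2 (derived state '-') is unique to Taxon 8 (autapomorphy; uninformative for grouping).
Only Taxon 1 and Taxon 9 show the derived state '-' for C3, supporting them as a clade.
Only Taxon 4 and Taxon 5 show the derived state '+' for C4, supporting them as a clade.
Most parsimonious ingroup topology: ((Taxon 5,Taxon 4),(Taxon 8,(Taxon 9,Taxon 1))).
Taxon 9 and Taxon 8 share a more recent common ancestor with each other than either does with Taxon 4, so Taxon 4 is the least closely related of the three.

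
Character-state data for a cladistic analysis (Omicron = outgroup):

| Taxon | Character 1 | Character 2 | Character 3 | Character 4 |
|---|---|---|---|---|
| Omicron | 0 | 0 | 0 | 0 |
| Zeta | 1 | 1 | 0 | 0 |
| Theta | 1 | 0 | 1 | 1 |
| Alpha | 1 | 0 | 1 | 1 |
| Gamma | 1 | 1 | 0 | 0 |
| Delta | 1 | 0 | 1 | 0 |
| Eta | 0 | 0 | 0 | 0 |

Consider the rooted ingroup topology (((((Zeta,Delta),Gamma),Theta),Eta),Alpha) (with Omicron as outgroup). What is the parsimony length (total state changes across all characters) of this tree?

9

Map each character onto (((((Zeta,Delta),Gamma),Theta),Eta),Alpha) (rooted by Omicron) and count the minimum state changes it requires (Fitch parsimony):
Character 1: 2; Character 2: 2; Character 3: 3; Character 4: 2.
Total tree length = 9.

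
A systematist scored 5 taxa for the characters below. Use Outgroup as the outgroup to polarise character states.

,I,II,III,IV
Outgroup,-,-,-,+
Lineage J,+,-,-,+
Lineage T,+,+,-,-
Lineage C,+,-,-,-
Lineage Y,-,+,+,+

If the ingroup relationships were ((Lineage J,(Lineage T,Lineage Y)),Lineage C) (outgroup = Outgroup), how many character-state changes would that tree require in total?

6

Map each character onto ((Lineage J,(Lineage T,Lineage Y)),Lineage C) (rooted by Outgroup) and count the minimum state changes it requires (Fitch parsimony):
I: 2; II: 1; III: 1; IV: 2.
Total tree length = 6.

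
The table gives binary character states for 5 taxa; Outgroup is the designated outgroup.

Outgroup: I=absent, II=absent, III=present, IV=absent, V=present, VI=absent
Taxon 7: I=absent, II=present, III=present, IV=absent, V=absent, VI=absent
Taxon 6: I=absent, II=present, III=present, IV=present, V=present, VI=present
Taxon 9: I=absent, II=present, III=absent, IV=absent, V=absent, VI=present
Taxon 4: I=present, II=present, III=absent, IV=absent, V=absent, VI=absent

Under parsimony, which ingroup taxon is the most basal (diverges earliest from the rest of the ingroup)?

Character polarity is set by the outgroup: the derived state is whichever differs from the outgroup's state, so for III, V the derived state is 'absent', and for the remaining characters it is 'present'.
I: derived state 'present' in Taxon 4 only — an autapomorphy, so it tells us nothing about relationships among taxa.
All ingroup taxa share the derived state 'present' for II; it defines the ingroup but does not resolve relationships within it.
Only Taxon 4 and Taxon 9 show the derived state 'absent' for III, supporting them as a clade.
IV: derived state 'present' in Taxon 6 only — an autapomorphy, so it tells us nothing about relationships among taxa.
V: derived state 'absent' in Taxon 4, Taxon 7, and Taxon 9 only — synapomorphy for {Taxon 4, Taxon 7, Taxon 9}.
VI groups Taxon 6 and Taxon 9, which is incompatible with the clades supported by the remaining characters; treating it as convergent (homoplasy) costs fewer steps than any alternative tree.
Most parsimonious ingroup topology: ((Taxon 7,(Taxon 9,Taxon 4)),Taxon 6).
Taxon 6 is sister to the clade containing all other ingroup taxa, so it is the earliest-diverging (most basal) ingroup lineage.

Taxon 6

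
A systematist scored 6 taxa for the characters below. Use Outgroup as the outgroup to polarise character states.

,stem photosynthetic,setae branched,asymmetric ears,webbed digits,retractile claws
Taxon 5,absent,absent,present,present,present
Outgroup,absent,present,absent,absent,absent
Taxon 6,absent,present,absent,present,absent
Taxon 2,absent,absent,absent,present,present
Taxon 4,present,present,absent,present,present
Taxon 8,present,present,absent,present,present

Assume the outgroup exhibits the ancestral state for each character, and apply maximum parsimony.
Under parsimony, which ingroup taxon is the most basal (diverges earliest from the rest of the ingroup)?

Taxon 6

Character polarity is set by the outgroup: the derived state is whichever differs from the outgroup's state, so for setae branched the derived state is 'absent', and for the remaining characters it is 'present'.
stem photosynthetic (derived state 'present') is shared by Taxon 4 and Taxon 8 — a synapomorphy uniting that clade.
Only Taxon 2 and Taxon 5 show the derived state 'absent' for setae branched, supporting them as a clade.
asymmetric ears (derived state 'present') is unique to Taxon 5 (autapomorphy; uninformative for grouping).
All ingroup taxa share the derived state 'present' for webbed digits; it defines the ingroup but does not resolve relationships within it.
Only Taxon 2, Taxon 4, Taxon 5, and Taxon 8 show the derived state 'present' for retractile claws, supporting them as a clade.
Most parsimonious ingroup topology: (((Taxon 8,Taxon 4),(Taxon 2,Taxon 5)),Taxon 6).
Taxon 6 is sister to the clade containing all other ingroup taxa, so it is the earliest-diverging (most basal) ingroup lineage.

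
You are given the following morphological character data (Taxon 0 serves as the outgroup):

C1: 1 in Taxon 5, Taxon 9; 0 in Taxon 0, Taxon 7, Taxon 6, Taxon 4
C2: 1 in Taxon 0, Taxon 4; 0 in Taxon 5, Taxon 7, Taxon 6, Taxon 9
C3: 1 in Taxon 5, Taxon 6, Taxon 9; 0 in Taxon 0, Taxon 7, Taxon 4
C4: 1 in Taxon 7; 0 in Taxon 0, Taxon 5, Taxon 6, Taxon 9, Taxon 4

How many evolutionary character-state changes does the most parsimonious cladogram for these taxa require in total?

4

Character polarity is set by the outgroup: the derived state is whichever differs from the outgroup's state, so for C2 the derived state is '0', and for the remaining characters it is '1'.
Only Taxon 5 and Taxon 9 show the derived state '1' for C1, supporting them as a clade.
Only Taxon 5, Taxon 6, Taxon 7, and Taxon 9 show the derived state '0' for C2, supporting them as a clade.
C3 (derived state '1') is shared by Taxon 5, Taxon 6, and Taxon 9 — a synapomorphy uniting that clade.
C4 (derived state '1') is unique to Taxon 7 (autapomorphy; uninformative for grouping).
Most parsimonious ingroup topology: ((((Taxon 5,Taxon 9),Taxon 6),Taxon 7),Taxon 4).
Changes per character on this tree: C1: 1; C2: 1; C3: 1; C4: 1.
Total = 4.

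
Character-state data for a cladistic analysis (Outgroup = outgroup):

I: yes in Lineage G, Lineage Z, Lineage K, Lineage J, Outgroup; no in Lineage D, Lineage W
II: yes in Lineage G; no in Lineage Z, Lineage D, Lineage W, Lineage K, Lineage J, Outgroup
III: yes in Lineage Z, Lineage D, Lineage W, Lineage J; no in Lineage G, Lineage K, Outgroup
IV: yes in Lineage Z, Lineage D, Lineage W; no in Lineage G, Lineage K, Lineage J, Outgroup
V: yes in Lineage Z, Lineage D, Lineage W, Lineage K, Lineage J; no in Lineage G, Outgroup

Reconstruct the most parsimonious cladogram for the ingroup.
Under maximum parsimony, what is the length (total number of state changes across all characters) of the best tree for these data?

5

Character polarity is set by the outgroup: the derived state is whichever differs from the outgroup's state, so for I the derived state is 'no', and for the remaining characters it is 'yes'.
I (derived state 'no') is shared by Lineage D and Lineage W — a synapomorphy uniting that clade.
II (derived state 'yes') is unique to Lineage G (autapomorphy; uninformative for grouping).
III: derived state 'yes' in Lineage D, Lineage J, Lineage W, and Lineage Z only — synapomorphy for {Lineage D, Lineage J, Lineage W, Lineage Z}.
Only Lineage D, Lineage W, and Lineage Z show the derived state 'yes' for IV, supporting them as a clade.
Only Lineage D, Lineage J, Lineage K, Lineage W, and Lineage Z show the derived state 'yes' for V, supporting them as a clade.
Most parsimonious ingroup topology: (Lineage G,((((Lineage D,Lineage W),Lineage Z),Lineage J),Lineage K)).
Changes per character on this tree: I: 1; II: 1; III: 1; IV: 1; V: 1.
Total = 5.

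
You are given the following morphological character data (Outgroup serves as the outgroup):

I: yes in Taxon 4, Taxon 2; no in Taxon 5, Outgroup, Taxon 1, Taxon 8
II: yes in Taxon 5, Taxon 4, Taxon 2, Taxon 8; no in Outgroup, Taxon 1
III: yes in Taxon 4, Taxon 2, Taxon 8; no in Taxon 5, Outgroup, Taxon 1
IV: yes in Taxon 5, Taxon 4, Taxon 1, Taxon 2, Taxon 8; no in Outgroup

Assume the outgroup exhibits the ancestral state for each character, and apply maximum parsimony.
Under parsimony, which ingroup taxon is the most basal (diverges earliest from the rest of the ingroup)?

The outgroup has state 'no' for every character, so 'yes' is the derived state throughout.
Only Taxon 2 and Taxon 4 show the derived state 'yes' for I, supporting them as a clade.
Only Taxon 2, Taxon 4, Taxon 5, and Taxon 8 show the derived state 'yes' for II, supporting them as a clade.
III: derived state 'yes' in Taxon 2, Taxon 4, and Taxon 8 only — synapomorphy for {Taxon 2, Taxon 4, Taxon 8}.
IV (derived state 'yes') is shared by all ingroup taxa — unites the whole ingroup.
Most parsimonious ingroup topology: ((((Taxon 4,Taxon 2),Taxon 8),Taxon 5),Taxon 1).
Taxon 1 is sister to the clade containing all other ingroup taxa, so it is the earliest-diverging (most basal) ingroup lineage.

Taxon 1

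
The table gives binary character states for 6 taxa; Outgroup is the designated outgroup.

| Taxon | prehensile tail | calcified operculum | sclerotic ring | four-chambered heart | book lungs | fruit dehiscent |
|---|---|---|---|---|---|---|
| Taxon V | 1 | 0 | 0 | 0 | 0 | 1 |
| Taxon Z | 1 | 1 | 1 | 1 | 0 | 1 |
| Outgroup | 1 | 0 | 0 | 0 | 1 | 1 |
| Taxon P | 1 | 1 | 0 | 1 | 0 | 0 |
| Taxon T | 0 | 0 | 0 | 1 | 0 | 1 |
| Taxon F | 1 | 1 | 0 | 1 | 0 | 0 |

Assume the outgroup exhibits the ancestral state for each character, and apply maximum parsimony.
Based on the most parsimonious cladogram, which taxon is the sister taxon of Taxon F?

Character polarity is set by the outgroup: the derived state is whichever differs from the outgroup's state, so for prehensile tail, book lungs, fruit dehiscent the derived state is '0', and for the remaining characters it is '1'.
prehensile tail (derived state '0') is unique to Taxon T (autapomorphy; uninformative for grouping).
calcified operculum: derived state '1' in Taxon F, Taxon P, and Taxon Z only — synapomorphy for {Taxon F, Taxon P, Taxon Z}.
sclerotic ring (derived state '1') is unique to Taxon Z (autapomorphy; uninformative for grouping).
Only Taxon F, Taxon P, Taxon T, and Taxon Z show the derived state '1' for four-chambered heart, supporting them as a clade.
All ingroup taxa share the derived state '0' for book lungs; it defines the ingroup but does not resolve relationships within it.
Only Taxon F and Taxon P show the derived state '0' for fruit dehiscent, supporting them as a clade.
Most parsimonious ingroup topology: (((Taxon Z,(Taxon P,Taxon F)),Taxon T),Taxon V).
Taxon F and Taxon P form a cherry on this tree, so they are sister taxa.

Taxon P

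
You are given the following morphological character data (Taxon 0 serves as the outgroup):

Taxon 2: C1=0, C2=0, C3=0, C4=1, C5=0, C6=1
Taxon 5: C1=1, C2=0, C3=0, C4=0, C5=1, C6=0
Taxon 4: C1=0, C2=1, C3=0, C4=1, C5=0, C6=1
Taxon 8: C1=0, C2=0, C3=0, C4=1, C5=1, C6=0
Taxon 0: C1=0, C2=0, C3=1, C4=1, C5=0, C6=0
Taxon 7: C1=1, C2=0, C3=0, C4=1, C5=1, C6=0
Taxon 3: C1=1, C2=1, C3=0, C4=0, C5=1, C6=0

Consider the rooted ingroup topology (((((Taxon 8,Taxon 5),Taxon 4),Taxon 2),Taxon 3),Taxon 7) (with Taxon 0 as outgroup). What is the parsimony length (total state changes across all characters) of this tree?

13

Map each character onto (((((Taxon 8,Taxon 5),Taxon 4),Taxon 2),Taxon 3),Taxon 7) (rooted by Taxon 0) and count the minimum state changes it requires (Fitch parsimony):
C1: 3; C2: 2; C3: 1; C4: 2; C5: 3; C6: 2.
Total tree length = 13.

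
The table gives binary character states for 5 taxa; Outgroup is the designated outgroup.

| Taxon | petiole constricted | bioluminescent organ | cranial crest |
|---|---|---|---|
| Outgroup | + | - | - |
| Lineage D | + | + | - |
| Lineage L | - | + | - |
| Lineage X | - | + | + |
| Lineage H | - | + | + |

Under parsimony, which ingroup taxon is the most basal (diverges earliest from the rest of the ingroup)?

Lineage D

Character polarity is set by the outgroup: the derived state is whichever differs from the outgroup's state, so for petiole constricted the derived state is '-', and for the remaining characters it is '+'.
Only Lineage H, Lineage L, and Lineage X show the derived state '-' for petiole constricted, supporting them as a clade.
All ingroup taxa share the derived state '+' for bioluminescent organ; it defines the ingroup but does not resolve relationships within it.
cranial crest (derived state '+') is shared by Lineage H and Lineage X — a synapomorphy uniting that clade.
Most parsimonious ingroup topology: (Lineage D,(Lineage L,(Lineage X,Lineage H))).
Lineage D is sister to the clade containing all other ingroup taxa, so it is the earliest-diverging (most basal) ingroup lineage.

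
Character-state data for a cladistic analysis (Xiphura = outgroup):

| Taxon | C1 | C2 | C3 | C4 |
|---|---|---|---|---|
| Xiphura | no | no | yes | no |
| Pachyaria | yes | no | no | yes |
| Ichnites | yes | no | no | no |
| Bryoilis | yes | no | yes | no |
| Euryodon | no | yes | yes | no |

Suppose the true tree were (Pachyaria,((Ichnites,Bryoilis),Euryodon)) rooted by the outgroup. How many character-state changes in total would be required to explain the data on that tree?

6

Map each character onto (Pachyaria,((Ichnites,Bryoilis),Euryodon)) (rooted by Xiphura) and count the minimum state changes it requires (Fitch parsimony):
C1: 2; C2: 1; C3: 2; C4: 1.
Total tree length = 6.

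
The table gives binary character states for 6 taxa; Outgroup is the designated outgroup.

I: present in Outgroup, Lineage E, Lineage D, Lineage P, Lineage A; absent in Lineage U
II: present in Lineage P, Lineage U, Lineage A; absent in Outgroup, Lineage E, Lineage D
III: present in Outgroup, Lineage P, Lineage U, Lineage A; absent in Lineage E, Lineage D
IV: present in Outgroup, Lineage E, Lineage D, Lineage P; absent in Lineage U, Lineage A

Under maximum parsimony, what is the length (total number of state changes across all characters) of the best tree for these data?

4

Character polarity is set by the outgroup: the derived state is whichever differs from the outgroup's state, so for I, III, IV the derived state is 'absent', and for the remaining characters it is 'present'.
I (derived state 'absent') is unique to Lineage U (autapomorphy; uninformative for grouping).
Only Lineage A, Lineage P, and Lineage U show the derived state 'present' for II, supporting them as a clade.
Only Lineage D and Lineage E show the derived state 'absent' for III, supporting them as a clade.
IV: derived state 'absent' in Lineage A and Lineage U only — synapomorphy for {Lineage A, Lineage U}.
Most parsimonious ingroup topology: ((Lineage E,Lineage D),(Lineage P,(Lineage U,Lineage A))).
Changes per character on this tree: I: 1; II: 1; III: 1; IV: 1.
Total = 4.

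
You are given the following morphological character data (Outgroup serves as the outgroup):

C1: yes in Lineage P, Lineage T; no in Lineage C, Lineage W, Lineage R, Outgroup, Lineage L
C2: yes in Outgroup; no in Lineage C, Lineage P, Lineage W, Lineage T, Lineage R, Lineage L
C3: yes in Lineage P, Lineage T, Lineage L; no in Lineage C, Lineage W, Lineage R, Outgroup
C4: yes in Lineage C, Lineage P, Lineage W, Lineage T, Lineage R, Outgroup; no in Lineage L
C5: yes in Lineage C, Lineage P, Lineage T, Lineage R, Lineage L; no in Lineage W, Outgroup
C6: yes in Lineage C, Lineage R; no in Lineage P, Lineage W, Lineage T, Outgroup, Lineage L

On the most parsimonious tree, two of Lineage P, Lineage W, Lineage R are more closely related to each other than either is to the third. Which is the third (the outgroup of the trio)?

Lineage W

Character polarity is set by the outgroup: the derived state is whichever differs from the outgroup's state, so for C2, C4 the derived state is 'no', and for the remaining characters it is 'yes'.
Only Lineage P and Lineage T show the derived state 'yes' for C1, supporting them as a clade.
C2 (derived state 'no') is shared by all ingroup taxa — unites the whole ingroup.
C3 (derived state 'yes') is shared by Lineage L, Lineage P, and Lineage T — a synapomorphy uniting that clade.
C4: derived state 'no' in Lineage L only — an autapomorphy, so it tells us nothing about relationships among taxa.
C5: derived state 'yes' in Lineage C, Lineage L, Lineage P, Lineage R, and Lineage T only — synapomorphy for {Lineage C, Lineage L, Lineage P, Lineage R, Lineage T}.
C6: derived state 'yes' in Lineage C and Lineage R only — synapomorphy for {Lineage C, Lineage R}.
Most parsimonious ingroup topology: (((Lineage L,(Lineage P,Lineage T)),(Lineage R,Lineage C)),Lineage W).
Lineage P and Lineage R share a more recent common ancestor with each other than either does with Lineage W, so Lineage W is the least closely related of the three.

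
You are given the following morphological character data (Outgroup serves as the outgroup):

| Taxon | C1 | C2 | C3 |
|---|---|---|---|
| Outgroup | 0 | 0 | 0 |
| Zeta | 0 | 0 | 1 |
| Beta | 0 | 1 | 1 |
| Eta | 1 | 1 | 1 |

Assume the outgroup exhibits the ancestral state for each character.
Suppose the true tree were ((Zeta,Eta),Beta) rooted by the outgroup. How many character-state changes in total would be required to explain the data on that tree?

Map each character onto ((Zeta,Eta),Beta) (rooted by Outgroup) and count the minimum state changes it requires (Fitch parsimony):
C1: 1; C2: 2; C3: 1.
Total tree length = 4.

4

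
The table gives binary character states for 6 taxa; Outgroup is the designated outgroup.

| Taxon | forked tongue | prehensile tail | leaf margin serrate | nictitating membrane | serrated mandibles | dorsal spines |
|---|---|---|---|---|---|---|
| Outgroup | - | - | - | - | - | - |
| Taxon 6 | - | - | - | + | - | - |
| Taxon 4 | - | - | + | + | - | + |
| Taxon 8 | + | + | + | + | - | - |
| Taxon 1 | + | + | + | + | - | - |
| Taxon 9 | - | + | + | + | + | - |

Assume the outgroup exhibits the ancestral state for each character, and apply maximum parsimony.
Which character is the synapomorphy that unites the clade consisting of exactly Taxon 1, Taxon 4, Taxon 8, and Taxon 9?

leaf margin serrate

The outgroup has state '-' for every character, so '+' is the derived state throughout.
forked tongue: derived state '+' in Taxon 1 and Taxon 8 only — synapomorphy for {Taxon 1, Taxon 8}.
prehensile tail: derived state '+' in Taxon 1, Taxon 8, and Taxon 9 only — synapomorphy for {Taxon 1, Taxon 8, Taxon 9}.
leaf margin serrate: derived state '+' in Taxon 1, Taxon 4, Taxon 8, and Taxon 9 only — synapomorphy for {Taxon 1, Taxon 4, Taxon 8, Taxon 9}.
nictitating membrane (derived state '+') is shared by all ingroup taxa — unites the whole ingroup.
serrated mandibles (derived state '+') is unique to Taxon 9 (autapomorphy; uninformative for grouping).
dorsal spines (derived state '+') is unique to Taxon 4 (autapomorphy; uninformative for grouping).
Most parsimonious ingroup topology: (Taxon 6,(Taxon 4,((Taxon 8,Taxon 1),Taxon 9))).
The clade {Taxon 1, Taxon 4, Taxon 8, Taxon 9} is supported by leaf margin serrate: its derived state '+' occurs in exactly those taxa and in no other taxon (including the outgroup).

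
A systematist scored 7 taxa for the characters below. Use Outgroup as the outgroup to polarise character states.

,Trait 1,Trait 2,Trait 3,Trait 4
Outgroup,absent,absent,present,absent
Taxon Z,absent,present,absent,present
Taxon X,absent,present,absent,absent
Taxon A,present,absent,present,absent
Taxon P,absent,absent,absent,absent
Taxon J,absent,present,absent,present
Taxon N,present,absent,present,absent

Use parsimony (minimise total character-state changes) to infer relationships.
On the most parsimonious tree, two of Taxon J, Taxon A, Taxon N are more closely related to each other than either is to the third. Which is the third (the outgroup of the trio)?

Character polarity is set by the outgroup: the derived state is whichever differs from the outgroup's state, so for Trait 3 the derived state is 'absent', and for the remaining characters it is 'present'.
Trait 1 (derived state 'present') is shared by Taxon A and Taxon N — a synapomorphy uniting that clade.
Trait 2 (derived state 'present') is shared by Taxon J, Taxon X, and Taxon Z — a synapomorphy uniting that clade.
Trait 3 (derived state 'absent') is shared by Taxon J, Taxon P, Taxon X, and Taxon Z — a synapomorphy uniting that clade.
Only Taxon J and Taxon Z show the derived state 'present' for Trait 4, supporting them as a clade.
Most parsimonious ingroup topology: ((((Taxon Z,Taxon J),Taxon X),Taxon P),(Taxon A,Taxon N)).
Taxon N and Taxon A share a more recent common ancestor with each other than either does with Taxon J, so Taxon J is the least closely related of the three.

Taxon J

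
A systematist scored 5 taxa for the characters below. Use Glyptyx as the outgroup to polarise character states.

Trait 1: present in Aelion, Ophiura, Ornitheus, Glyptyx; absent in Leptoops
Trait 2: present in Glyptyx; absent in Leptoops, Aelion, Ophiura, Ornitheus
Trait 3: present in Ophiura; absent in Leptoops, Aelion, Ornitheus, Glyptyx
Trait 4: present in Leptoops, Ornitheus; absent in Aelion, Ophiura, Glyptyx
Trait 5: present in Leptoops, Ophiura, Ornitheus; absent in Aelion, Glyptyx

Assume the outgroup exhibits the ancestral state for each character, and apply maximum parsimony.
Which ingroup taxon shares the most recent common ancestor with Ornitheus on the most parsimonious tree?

Character polarity is set by the outgroup: the derived state is whichever differs from the outgroup's state, so for Trait 1, Trait 2 the derived state is 'absent', and for the remaining characters it is 'present'.
Trait 1: derived state 'absent' in Leptoops only — an autapomorphy, so it tells us nothing about relationships among taxa.
Trait 2 (derived state 'absent') is shared by all ingroup taxa — unites the whole ingroup.
Trait 3 (derived state 'present') is unique to Ophiura (autapomorphy; uninformative for grouping).
Trait 4 (derived state 'present') is shared by Leptoops and Ornitheus — a synapomorphy uniting that clade.
Trait 5: derived state 'present' in Leptoops, Ophiura, and Ornitheus only — synapomorphy for {Leptoops, Ophiura, Ornitheus}.
Most parsimonious ingroup topology: (Aelion,(Ophiura,(Ornitheus,Leptoops))).
Ornitheus and Leptoops form a cherry on this tree, so they are sister taxa.

Leptoops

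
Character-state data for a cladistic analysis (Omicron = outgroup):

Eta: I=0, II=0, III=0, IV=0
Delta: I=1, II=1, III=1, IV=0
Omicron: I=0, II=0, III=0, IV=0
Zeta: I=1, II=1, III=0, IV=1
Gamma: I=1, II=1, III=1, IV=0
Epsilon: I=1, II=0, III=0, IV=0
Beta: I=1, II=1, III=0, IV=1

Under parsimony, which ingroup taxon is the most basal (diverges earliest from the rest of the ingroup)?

The outgroup has state '0' for every character, so '1' is the derived state throughout.
Only Beta, Delta, Epsilon, Gamma, and Zeta show the derived state '1' for I, supporting them as a clade.
II (derived state '1') is shared by Beta, Delta, Gamma, and Zeta — a synapomorphy uniting that clade.
III (derived state '1') is shared by Delta and Gamma — a synapomorphy uniting that clade.
IV: derived state '1' in Beta and Zeta only — synapomorphy for {Beta, Zeta}.
Most parsimonious ingroup topology: ((Epsilon,((Delta,Gamma),(Zeta,Beta))),Eta).
Eta is sister to the clade containing all other ingroup taxa, so it is the earliest-diverging (most basal) ingroup lineage.

Eta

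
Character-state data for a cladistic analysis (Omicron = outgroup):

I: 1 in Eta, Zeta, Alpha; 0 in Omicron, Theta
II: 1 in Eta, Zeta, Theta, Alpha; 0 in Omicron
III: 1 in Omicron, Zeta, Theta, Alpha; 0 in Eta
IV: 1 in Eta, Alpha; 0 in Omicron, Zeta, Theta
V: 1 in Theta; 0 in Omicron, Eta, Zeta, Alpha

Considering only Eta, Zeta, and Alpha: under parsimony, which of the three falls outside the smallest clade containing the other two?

Zeta

Character polarity is set by the outgroup: the derived state is whichever differs from the outgroup's state, so for III the derived state is '0', and for the remaining characters it is '1'.
I: derived state '1' in Alpha, Eta, and Zeta only — synapomorphy for {Alpha, Eta, Zeta}.
All ingroup taxa share the derived state '1' for II; it defines the ingroup but does not resolve relationships within it.
III: derived state '0' in Eta only — an autapomorphy, so it tells us nothing about relationships among taxa.
IV: derived state '1' in Alpha and Eta only — synapomorphy for {Alpha, Eta}.
V: derived state '1' in Theta only — an autapomorphy, so it tells us nothing about relationships among taxa.
Most parsimonious ingroup topology: (((Eta,Alpha),Zeta),Theta).
Eta and Alpha share a more recent common ancestor with each other than either does with Zeta, so Zeta is the least closely related of the three.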